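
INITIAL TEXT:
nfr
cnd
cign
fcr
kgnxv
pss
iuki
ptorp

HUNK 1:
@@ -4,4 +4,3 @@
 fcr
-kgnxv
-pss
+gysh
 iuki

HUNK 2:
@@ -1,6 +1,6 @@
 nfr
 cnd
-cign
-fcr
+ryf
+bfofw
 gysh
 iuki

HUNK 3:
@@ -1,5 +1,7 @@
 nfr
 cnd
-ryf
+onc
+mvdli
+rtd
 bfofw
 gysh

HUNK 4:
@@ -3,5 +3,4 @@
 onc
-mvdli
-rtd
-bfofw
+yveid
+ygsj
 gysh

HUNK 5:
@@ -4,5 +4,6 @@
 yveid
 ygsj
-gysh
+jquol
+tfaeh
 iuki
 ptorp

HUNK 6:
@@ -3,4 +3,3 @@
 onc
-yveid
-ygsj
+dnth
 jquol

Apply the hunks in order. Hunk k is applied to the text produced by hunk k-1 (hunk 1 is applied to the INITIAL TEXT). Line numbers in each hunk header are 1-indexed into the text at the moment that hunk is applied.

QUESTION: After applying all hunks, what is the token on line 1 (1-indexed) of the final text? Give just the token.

Hunk 1: at line 4 remove [kgnxv,pss] add [gysh] -> 7 lines: nfr cnd cign fcr gysh iuki ptorp
Hunk 2: at line 1 remove [cign,fcr] add [ryf,bfofw] -> 7 lines: nfr cnd ryf bfofw gysh iuki ptorp
Hunk 3: at line 1 remove [ryf] add [onc,mvdli,rtd] -> 9 lines: nfr cnd onc mvdli rtd bfofw gysh iuki ptorp
Hunk 4: at line 3 remove [mvdli,rtd,bfofw] add [yveid,ygsj] -> 8 lines: nfr cnd onc yveid ygsj gysh iuki ptorp
Hunk 5: at line 4 remove [gysh] add [jquol,tfaeh] -> 9 lines: nfr cnd onc yveid ygsj jquol tfaeh iuki ptorp
Hunk 6: at line 3 remove [yveid,ygsj] add [dnth] -> 8 lines: nfr cnd onc dnth jquol tfaeh iuki ptorp
Final line 1: nfr

Answer: nfr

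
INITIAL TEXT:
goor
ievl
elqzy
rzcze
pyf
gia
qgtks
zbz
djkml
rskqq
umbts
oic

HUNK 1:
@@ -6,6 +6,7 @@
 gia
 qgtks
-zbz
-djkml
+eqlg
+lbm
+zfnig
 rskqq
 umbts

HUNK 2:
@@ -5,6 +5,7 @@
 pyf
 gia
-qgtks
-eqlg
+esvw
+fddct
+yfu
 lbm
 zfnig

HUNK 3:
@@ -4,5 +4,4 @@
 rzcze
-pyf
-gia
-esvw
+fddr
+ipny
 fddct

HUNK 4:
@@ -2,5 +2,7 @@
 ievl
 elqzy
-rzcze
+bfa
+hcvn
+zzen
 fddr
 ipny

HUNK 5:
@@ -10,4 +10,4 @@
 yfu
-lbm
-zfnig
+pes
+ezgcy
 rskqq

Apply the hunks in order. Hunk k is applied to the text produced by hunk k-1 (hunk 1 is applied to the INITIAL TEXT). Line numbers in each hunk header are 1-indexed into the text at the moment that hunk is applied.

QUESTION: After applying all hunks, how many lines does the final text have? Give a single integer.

Answer: 15

Derivation:
Hunk 1: at line 6 remove [zbz,djkml] add [eqlg,lbm,zfnig] -> 13 lines: goor ievl elqzy rzcze pyf gia qgtks eqlg lbm zfnig rskqq umbts oic
Hunk 2: at line 5 remove [qgtks,eqlg] add [esvw,fddct,yfu] -> 14 lines: goor ievl elqzy rzcze pyf gia esvw fddct yfu lbm zfnig rskqq umbts oic
Hunk 3: at line 4 remove [pyf,gia,esvw] add [fddr,ipny] -> 13 lines: goor ievl elqzy rzcze fddr ipny fddct yfu lbm zfnig rskqq umbts oic
Hunk 4: at line 2 remove [rzcze] add [bfa,hcvn,zzen] -> 15 lines: goor ievl elqzy bfa hcvn zzen fddr ipny fddct yfu lbm zfnig rskqq umbts oic
Hunk 5: at line 10 remove [lbm,zfnig] add [pes,ezgcy] -> 15 lines: goor ievl elqzy bfa hcvn zzen fddr ipny fddct yfu pes ezgcy rskqq umbts oic
Final line count: 15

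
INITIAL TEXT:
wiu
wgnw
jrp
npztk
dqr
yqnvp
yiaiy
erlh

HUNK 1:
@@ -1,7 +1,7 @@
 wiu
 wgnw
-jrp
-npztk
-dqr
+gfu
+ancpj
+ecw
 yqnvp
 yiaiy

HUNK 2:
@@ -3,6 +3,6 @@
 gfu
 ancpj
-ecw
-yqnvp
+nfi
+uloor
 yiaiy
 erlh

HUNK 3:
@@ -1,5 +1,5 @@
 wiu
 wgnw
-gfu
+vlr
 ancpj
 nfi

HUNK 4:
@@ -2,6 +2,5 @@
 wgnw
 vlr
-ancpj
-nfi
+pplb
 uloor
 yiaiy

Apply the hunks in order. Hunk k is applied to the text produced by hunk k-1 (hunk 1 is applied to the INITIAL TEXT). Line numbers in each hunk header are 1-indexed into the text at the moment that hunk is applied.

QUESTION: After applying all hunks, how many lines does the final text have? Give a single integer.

Answer: 7

Derivation:
Hunk 1: at line 1 remove [jrp,npztk,dqr] add [gfu,ancpj,ecw] -> 8 lines: wiu wgnw gfu ancpj ecw yqnvp yiaiy erlh
Hunk 2: at line 3 remove [ecw,yqnvp] add [nfi,uloor] -> 8 lines: wiu wgnw gfu ancpj nfi uloor yiaiy erlh
Hunk 3: at line 1 remove [gfu] add [vlr] -> 8 lines: wiu wgnw vlr ancpj nfi uloor yiaiy erlh
Hunk 4: at line 2 remove [ancpj,nfi] add [pplb] -> 7 lines: wiu wgnw vlr pplb uloor yiaiy erlh
Final line count: 7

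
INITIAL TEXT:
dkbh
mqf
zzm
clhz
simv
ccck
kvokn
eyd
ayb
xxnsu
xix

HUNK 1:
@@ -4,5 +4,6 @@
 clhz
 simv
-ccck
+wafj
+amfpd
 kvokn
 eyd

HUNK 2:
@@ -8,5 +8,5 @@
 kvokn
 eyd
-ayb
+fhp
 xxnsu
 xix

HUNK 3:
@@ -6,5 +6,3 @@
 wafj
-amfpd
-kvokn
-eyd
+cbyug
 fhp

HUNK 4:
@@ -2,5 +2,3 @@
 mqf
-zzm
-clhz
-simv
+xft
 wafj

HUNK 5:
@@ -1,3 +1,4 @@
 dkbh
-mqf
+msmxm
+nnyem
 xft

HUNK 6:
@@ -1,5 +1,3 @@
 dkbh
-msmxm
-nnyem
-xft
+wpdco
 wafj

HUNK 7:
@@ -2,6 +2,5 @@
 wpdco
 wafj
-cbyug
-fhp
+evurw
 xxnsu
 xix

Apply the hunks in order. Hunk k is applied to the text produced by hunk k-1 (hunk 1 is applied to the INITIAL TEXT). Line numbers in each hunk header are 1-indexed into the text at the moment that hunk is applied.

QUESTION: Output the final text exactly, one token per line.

Hunk 1: at line 4 remove [ccck] add [wafj,amfpd] -> 12 lines: dkbh mqf zzm clhz simv wafj amfpd kvokn eyd ayb xxnsu xix
Hunk 2: at line 8 remove [ayb] add [fhp] -> 12 lines: dkbh mqf zzm clhz simv wafj amfpd kvokn eyd fhp xxnsu xix
Hunk 3: at line 6 remove [amfpd,kvokn,eyd] add [cbyug] -> 10 lines: dkbh mqf zzm clhz simv wafj cbyug fhp xxnsu xix
Hunk 4: at line 2 remove [zzm,clhz,simv] add [xft] -> 8 lines: dkbh mqf xft wafj cbyug fhp xxnsu xix
Hunk 5: at line 1 remove [mqf] add [msmxm,nnyem] -> 9 lines: dkbh msmxm nnyem xft wafj cbyug fhp xxnsu xix
Hunk 6: at line 1 remove [msmxm,nnyem,xft] add [wpdco] -> 7 lines: dkbh wpdco wafj cbyug fhp xxnsu xix
Hunk 7: at line 2 remove [cbyug,fhp] add [evurw] -> 6 lines: dkbh wpdco wafj evurw xxnsu xix

Answer: dkbh
wpdco
wafj
evurw
xxnsu
xix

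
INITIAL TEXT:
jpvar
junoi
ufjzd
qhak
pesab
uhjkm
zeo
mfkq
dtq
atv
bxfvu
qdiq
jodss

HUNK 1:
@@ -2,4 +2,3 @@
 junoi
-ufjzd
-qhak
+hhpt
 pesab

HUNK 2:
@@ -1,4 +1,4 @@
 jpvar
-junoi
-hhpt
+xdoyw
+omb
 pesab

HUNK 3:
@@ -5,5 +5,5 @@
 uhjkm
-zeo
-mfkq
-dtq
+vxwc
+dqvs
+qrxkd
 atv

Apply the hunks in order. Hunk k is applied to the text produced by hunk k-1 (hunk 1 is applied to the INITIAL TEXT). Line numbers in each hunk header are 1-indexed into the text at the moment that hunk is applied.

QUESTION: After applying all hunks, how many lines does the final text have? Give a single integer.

Answer: 12

Derivation:
Hunk 1: at line 2 remove [ufjzd,qhak] add [hhpt] -> 12 lines: jpvar junoi hhpt pesab uhjkm zeo mfkq dtq atv bxfvu qdiq jodss
Hunk 2: at line 1 remove [junoi,hhpt] add [xdoyw,omb] -> 12 lines: jpvar xdoyw omb pesab uhjkm zeo mfkq dtq atv bxfvu qdiq jodss
Hunk 3: at line 5 remove [zeo,mfkq,dtq] add [vxwc,dqvs,qrxkd] -> 12 lines: jpvar xdoyw omb pesab uhjkm vxwc dqvs qrxkd atv bxfvu qdiq jodss
Final line count: 12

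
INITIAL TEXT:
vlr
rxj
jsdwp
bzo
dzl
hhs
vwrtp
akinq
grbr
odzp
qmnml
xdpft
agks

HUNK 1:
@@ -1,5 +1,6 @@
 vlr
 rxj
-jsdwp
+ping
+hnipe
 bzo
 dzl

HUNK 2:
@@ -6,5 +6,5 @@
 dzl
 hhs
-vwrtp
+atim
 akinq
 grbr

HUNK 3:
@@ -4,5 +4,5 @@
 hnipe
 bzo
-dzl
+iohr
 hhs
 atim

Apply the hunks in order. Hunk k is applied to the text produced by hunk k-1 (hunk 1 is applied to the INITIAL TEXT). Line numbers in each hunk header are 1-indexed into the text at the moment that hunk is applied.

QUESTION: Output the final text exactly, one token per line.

Hunk 1: at line 1 remove [jsdwp] add [ping,hnipe] -> 14 lines: vlr rxj ping hnipe bzo dzl hhs vwrtp akinq grbr odzp qmnml xdpft agks
Hunk 2: at line 6 remove [vwrtp] add [atim] -> 14 lines: vlr rxj ping hnipe bzo dzl hhs atim akinq grbr odzp qmnml xdpft agks
Hunk 3: at line 4 remove [dzl] add [iohr] -> 14 lines: vlr rxj ping hnipe bzo iohr hhs atim akinq grbr odzp qmnml xdpft agks

Answer: vlr
rxj
ping
hnipe
bzo
iohr
hhs
atim
akinq
grbr
odzp
qmnml
xdpft
agks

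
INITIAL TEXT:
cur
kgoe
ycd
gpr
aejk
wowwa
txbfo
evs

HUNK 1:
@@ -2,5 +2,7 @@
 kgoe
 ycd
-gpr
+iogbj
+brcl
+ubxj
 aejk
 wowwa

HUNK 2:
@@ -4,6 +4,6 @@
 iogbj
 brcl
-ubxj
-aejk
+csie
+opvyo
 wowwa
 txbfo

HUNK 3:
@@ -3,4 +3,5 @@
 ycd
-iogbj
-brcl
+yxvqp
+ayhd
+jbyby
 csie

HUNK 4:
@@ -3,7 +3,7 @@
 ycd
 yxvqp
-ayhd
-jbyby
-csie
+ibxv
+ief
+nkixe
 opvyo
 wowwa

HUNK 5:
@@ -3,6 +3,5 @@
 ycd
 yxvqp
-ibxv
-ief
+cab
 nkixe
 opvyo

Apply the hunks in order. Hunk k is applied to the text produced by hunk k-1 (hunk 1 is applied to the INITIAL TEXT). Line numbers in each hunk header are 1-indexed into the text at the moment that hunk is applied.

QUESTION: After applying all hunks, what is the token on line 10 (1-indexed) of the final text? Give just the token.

Answer: evs

Derivation:
Hunk 1: at line 2 remove [gpr] add [iogbj,brcl,ubxj] -> 10 lines: cur kgoe ycd iogbj brcl ubxj aejk wowwa txbfo evs
Hunk 2: at line 4 remove [ubxj,aejk] add [csie,opvyo] -> 10 lines: cur kgoe ycd iogbj brcl csie opvyo wowwa txbfo evs
Hunk 3: at line 3 remove [iogbj,brcl] add [yxvqp,ayhd,jbyby] -> 11 lines: cur kgoe ycd yxvqp ayhd jbyby csie opvyo wowwa txbfo evs
Hunk 4: at line 3 remove [ayhd,jbyby,csie] add [ibxv,ief,nkixe] -> 11 lines: cur kgoe ycd yxvqp ibxv ief nkixe opvyo wowwa txbfo evs
Hunk 5: at line 3 remove [ibxv,ief] add [cab] -> 10 lines: cur kgoe ycd yxvqp cab nkixe opvyo wowwa txbfo evs
Final line 10: evs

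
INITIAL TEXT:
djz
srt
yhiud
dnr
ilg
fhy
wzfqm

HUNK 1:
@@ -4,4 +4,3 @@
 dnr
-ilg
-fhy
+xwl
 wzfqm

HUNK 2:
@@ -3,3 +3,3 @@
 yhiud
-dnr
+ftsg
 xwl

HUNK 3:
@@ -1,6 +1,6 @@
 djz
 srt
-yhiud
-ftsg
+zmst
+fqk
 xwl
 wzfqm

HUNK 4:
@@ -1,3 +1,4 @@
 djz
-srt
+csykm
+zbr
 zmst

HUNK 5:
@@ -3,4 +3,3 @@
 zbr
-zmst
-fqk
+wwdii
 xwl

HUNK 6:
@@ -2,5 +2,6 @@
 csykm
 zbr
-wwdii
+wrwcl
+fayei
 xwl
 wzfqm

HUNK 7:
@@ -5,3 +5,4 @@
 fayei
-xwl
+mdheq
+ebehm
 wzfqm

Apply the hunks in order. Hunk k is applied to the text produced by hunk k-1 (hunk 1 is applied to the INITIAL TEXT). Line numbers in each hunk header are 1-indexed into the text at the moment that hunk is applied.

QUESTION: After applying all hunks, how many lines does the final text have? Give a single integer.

Answer: 8

Derivation:
Hunk 1: at line 4 remove [ilg,fhy] add [xwl] -> 6 lines: djz srt yhiud dnr xwl wzfqm
Hunk 2: at line 3 remove [dnr] add [ftsg] -> 6 lines: djz srt yhiud ftsg xwl wzfqm
Hunk 3: at line 1 remove [yhiud,ftsg] add [zmst,fqk] -> 6 lines: djz srt zmst fqk xwl wzfqm
Hunk 4: at line 1 remove [srt] add [csykm,zbr] -> 7 lines: djz csykm zbr zmst fqk xwl wzfqm
Hunk 5: at line 3 remove [zmst,fqk] add [wwdii] -> 6 lines: djz csykm zbr wwdii xwl wzfqm
Hunk 6: at line 2 remove [wwdii] add [wrwcl,fayei] -> 7 lines: djz csykm zbr wrwcl fayei xwl wzfqm
Hunk 7: at line 5 remove [xwl] add [mdheq,ebehm] -> 8 lines: djz csykm zbr wrwcl fayei mdheq ebehm wzfqm
Final line count: 8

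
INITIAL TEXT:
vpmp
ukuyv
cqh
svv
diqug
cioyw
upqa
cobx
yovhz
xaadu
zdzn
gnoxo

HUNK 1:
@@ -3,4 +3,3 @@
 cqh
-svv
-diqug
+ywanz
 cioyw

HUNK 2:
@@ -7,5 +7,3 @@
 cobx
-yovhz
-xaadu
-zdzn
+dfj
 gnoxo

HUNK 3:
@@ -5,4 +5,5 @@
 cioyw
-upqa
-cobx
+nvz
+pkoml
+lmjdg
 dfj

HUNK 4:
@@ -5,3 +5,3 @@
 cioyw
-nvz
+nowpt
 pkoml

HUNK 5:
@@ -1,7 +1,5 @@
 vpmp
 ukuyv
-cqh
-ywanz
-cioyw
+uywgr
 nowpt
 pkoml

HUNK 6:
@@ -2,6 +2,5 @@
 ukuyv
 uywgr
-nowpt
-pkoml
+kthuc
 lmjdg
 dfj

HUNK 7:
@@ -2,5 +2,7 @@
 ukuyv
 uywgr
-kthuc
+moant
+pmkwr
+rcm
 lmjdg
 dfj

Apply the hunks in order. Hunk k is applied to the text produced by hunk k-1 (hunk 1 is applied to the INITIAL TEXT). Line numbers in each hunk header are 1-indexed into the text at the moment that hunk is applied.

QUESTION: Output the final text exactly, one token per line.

Answer: vpmp
ukuyv
uywgr
moant
pmkwr
rcm
lmjdg
dfj
gnoxo

Derivation:
Hunk 1: at line 3 remove [svv,diqug] add [ywanz] -> 11 lines: vpmp ukuyv cqh ywanz cioyw upqa cobx yovhz xaadu zdzn gnoxo
Hunk 2: at line 7 remove [yovhz,xaadu,zdzn] add [dfj] -> 9 lines: vpmp ukuyv cqh ywanz cioyw upqa cobx dfj gnoxo
Hunk 3: at line 5 remove [upqa,cobx] add [nvz,pkoml,lmjdg] -> 10 lines: vpmp ukuyv cqh ywanz cioyw nvz pkoml lmjdg dfj gnoxo
Hunk 4: at line 5 remove [nvz] add [nowpt] -> 10 lines: vpmp ukuyv cqh ywanz cioyw nowpt pkoml lmjdg dfj gnoxo
Hunk 5: at line 1 remove [cqh,ywanz,cioyw] add [uywgr] -> 8 lines: vpmp ukuyv uywgr nowpt pkoml lmjdg dfj gnoxo
Hunk 6: at line 2 remove [nowpt,pkoml] add [kthuc] -> 7 lines: vpmp ukuyv uywgr kthuc lmjdg dfj gnoxo
Hunk 7: at line 2 remove [kthuc] add [moant,pmkwr,rcm] -> 9 lines: vpmp ukuyv uywgr moant pmkwr rcm lmjdg dfj gnoxo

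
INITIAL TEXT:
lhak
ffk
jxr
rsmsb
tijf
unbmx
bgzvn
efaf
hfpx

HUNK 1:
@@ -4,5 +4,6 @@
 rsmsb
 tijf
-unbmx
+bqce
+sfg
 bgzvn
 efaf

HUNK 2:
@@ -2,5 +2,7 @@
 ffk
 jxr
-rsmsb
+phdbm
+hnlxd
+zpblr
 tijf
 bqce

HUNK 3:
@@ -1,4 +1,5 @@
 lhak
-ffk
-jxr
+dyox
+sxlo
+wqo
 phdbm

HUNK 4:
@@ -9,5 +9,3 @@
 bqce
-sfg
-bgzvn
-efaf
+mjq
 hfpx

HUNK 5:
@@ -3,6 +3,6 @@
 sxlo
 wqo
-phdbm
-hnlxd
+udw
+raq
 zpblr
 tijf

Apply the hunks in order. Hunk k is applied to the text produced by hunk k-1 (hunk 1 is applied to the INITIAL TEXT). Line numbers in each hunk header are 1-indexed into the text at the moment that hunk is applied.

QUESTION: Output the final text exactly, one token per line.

Hunk 1: at line 4 remove [unbmx] add [bqce,sfg] -> 10 lines: lhak ffk jxr rsmsb tijf bqce sfg bgzvn efaf hfpx
Hunk 2: at line 2 remove [rsmsb] add [phdbm,hnlxd,zpblr] -> 12 lines: lhak ffk jxr phdbm hnlxd zpblr tijf bqce sfg bgzvn efaf hfpx
Hunk 3: at line 1 remove [ffk,jxr] add [dyox,sxlo,wqo] -> 13 lines: lhak dyox sxlo wqo phdbm hnlxd zpblr tijf bqce sfg bgzvn efaf hfpx
Hunk 4: at line 9 remove [sfg,bgzvn,efaf] add [mjq] -> 11 lines: lhak dyox sxlo wqo phdbm hnlxd zpblr tijf bqce mjq hfpx
Hunk 5: at line 3 remove [phdbm,hnlxd] add [udw,raq] -> 11 lines: lhak dyox sxlo wqo udw raq zpblr tijf bqce mjq hfpx

Answer: lhak
dyox
sxlo
wqo
udw
raq
zpblr
tijf
bqce
mjq
hfpx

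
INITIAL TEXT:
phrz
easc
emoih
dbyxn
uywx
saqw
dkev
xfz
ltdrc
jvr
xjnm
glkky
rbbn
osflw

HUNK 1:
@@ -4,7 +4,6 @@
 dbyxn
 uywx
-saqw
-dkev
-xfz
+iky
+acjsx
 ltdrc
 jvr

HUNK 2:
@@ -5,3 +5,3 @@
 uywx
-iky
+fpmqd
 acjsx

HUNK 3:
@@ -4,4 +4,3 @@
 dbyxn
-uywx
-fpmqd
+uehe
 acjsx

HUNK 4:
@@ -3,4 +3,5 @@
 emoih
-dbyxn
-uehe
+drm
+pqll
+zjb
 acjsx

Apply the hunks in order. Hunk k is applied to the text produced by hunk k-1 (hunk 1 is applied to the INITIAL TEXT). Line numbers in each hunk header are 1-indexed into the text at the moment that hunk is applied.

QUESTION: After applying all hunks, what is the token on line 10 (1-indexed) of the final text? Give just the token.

Answer: xjnm

Derivation:
Hunk 1: at line 4 remove [saqw,dkev,xfz] add [iky,acjsx] -> 13 lines: phrz easc emoih dbyxn uywx iky acjsx ltdrc jvr xjnm glkky rbbn osflw
Hunk 2: at line 5 remove [iky] add [fpmqd] -> 13 lines: phrz easc emoih dbyxn uywx fpmqd acjsx ltdrc jvr xjnm glkky rbbn osflw
Hunk 3: at line 4 remove [uywx,fpmqd] add [uehe] -> 12 lines: phrz easc emoih dbyxn uehe acjsx ltdrc jvr xjnm glkky rbbn osflw
Hunk 4: at line 3 remove [dbyxn,uehe] add [drm,pqll,zjb] -> 13 lines: phrz easc emoih drm pqll zjb acjsx ltdrc jvr xjnm glkky rbbn osflw
Final line 10: xjnm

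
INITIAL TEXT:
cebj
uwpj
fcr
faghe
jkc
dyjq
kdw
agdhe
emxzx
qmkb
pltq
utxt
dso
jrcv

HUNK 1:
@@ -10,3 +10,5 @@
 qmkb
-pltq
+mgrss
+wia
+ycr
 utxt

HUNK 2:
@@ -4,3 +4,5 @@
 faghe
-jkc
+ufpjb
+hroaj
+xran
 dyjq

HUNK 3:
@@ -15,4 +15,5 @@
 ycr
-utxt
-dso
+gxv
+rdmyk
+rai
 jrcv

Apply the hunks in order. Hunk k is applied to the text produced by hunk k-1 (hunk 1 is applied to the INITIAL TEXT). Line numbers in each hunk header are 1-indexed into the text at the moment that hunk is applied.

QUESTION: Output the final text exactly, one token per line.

Answer: cebj
uwpj
fcr
faghe
ufpjb
hroaj
xran
dyjq
kdw
agdhe
emxzx
qmkb
mgrss
wia
ycr
gxv
rdmyk
rai
jrcv

Derivation:
Hunk 1: at line 10 remove [pltq] add [mgrss,wia,ycr] -> 16 lines: cebj uwpj fcr faghe jkc dyjq kdw agdhe emxzx qmkb mgrss wia ycr utxt dso jrcv
Hunk 2: at line 4 remove [jkc] add [ufpjb,hroaj,xran] -> 18 lines: cebj uwpj fcr faghe ufpjb hroaj xran dyjq kdw agdhe emxzx qmkb mgrss wia ycr utxt dso jrcv
Hunk 3: at line 15 remove [utxt,dso] add [gxv,rdmyk,rai] -> 19 lines: cebj uwpj fcr faghe ufpjb hroaj xran dyjq kdw agdhe emxzx qmkb mgrss wia ycr gxv rdmyk rai jrcv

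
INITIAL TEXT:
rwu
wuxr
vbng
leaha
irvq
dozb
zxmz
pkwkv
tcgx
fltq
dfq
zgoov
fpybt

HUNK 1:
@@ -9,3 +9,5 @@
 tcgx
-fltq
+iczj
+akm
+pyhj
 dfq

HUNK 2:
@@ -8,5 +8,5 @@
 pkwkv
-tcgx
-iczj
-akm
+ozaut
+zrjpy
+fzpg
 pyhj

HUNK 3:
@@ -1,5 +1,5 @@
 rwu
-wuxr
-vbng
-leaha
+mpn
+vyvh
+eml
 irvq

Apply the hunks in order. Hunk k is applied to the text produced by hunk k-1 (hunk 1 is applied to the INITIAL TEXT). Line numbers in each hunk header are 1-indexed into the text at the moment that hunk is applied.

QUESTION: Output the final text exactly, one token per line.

Answer: rwu
mpn
vyvh
eml
irvq
dozb
zxmz
pkwkv
ozaut
zrjpy
fzpg
pyhj
dfq
zgoov
fpybt

Derivation:
Hunk 1: at line 9 remove [fltq] add [iczj,akm,pyhj] -> 15 lines: rwu wuxr vbng leaha irvq dozb zxmz pkwkv tcgx iczj akm pyhj dfq zgoov fpybt
Hunk 2: at line 8 remove [tcgx,iczj,akm] add [ozaut,zrjpy,fzpg] -> 15 lines: rwu wuxr vbng leaha irvq dozb zxmz pkwkv ozaut zrjpy fzpg pyhj dfq zgoov fpybt
Hunk 3: at line 1 remove [wuxr,vbng,leaha] add [mpn,vyvh,eml] -> 15 lines: rwu mpn vyvh eml irvq dozb zxmz pkwkv ozaut zrjpy fzpg pyhj dfq zgoov fpybt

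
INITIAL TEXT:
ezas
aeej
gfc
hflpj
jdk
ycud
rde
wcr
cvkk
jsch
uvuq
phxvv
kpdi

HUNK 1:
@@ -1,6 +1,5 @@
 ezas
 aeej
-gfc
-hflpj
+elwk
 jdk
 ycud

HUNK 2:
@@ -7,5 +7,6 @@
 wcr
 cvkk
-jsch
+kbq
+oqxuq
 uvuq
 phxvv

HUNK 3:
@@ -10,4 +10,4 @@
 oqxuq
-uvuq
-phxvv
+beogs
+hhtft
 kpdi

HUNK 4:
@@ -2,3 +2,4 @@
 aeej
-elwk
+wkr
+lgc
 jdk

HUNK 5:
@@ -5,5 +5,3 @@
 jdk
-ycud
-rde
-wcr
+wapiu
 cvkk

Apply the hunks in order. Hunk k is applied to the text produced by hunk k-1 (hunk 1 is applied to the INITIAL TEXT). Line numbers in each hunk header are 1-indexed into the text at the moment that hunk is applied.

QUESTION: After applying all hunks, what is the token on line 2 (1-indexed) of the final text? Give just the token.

Answer: aeej

Derivation:
Hunk 1: at line 1 remove [gfc,hflpj] add [elwk] -> 12 lines: ezas aeej elwk jdk ycud rde wcr cvkk jsch uvuq phxvv kpdi
Hunk 2: at line 7 remove [jsch] add [kbq,oqxuq] -> 13 lines: ezas aeej elwk jdk ycud rde wcr cvkk kbq oqxuq uvuq phxvv kpdi
Hunk 3: at line 10 remove [uvuq,phxvv] add [beogs,hhtft] -> 13 lines: ezas aeej elwk jdk ycud rde wcr cvkk kbq oqxuq beogs hhtft kpdi
Hunk 4: at line 2 remove [elwk] add [wkr,lgc] -> 14 lines: ezas aeej wkr lgc jdk ycud rde wcr cvkk kbq oqxuq beogs hhtft kpdi
Hunk 5: at line 5 remove [ycud,rde,wcr] add [wapiu] -> 12 lines: ezas aeej wkr lgc jdk wapiu cvkk kbq oqxuq beogs hhtft kpdi
Final line 2: aeej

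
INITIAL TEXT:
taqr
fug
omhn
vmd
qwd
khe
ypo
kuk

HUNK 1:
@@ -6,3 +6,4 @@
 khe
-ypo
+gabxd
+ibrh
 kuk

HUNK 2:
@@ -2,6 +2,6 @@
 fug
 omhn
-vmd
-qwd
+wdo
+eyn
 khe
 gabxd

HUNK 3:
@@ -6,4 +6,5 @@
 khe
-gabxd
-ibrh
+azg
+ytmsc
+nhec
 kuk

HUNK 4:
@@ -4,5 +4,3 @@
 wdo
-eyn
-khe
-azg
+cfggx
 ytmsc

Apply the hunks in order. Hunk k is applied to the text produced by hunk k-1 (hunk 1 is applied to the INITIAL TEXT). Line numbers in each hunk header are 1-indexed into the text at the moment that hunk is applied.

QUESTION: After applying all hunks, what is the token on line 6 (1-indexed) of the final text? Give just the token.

Answer: ytmsc

Derivation:
Hunk 1: at line 6 remove [ypo] add [gabxd,ibrh] -> 9 lines: taqr fug omhn vmd qwd khe gabxd ibrh kuk
Hunk 2: at line 2 remove [vmd,qwd] add [wdo,eyn] -> 9 lines: taqr fug omhn wdo eyn khe gabxd ibrh kuk
Hunk 3: at line 6 remove [gabxd,ibrh] add [azg,ytmsc,nhec] -> 10 lines: taqr fug omhn wdo eyn khe azg ytmsc nhec kuk
Hunk 4: at line 4 remove [eyn,khe,azg] add [cfggx] -> 8 lines: taqr fug omhn wdo cfggx ytmsc nhec kuk
Final line 6: ytmsc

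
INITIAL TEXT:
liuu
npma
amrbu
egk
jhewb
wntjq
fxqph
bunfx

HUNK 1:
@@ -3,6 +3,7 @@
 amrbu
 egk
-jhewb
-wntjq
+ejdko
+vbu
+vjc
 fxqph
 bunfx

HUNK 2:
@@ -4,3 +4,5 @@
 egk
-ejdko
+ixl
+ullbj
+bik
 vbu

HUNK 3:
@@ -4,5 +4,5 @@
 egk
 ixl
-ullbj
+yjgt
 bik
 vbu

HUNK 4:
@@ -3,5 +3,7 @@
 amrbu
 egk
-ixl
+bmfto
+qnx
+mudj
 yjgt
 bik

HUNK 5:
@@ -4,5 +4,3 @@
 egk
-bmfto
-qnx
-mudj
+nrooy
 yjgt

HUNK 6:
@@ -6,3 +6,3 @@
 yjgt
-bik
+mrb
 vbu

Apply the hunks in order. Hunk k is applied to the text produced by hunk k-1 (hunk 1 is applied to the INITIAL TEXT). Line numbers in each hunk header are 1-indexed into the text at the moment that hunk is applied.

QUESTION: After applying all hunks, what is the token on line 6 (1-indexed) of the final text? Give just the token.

Answer: yjgt

Derivation:
Hunk 1: at line 3 remove [jhewb,wntjq] add [ejdko,vbu,vjc] -> 9 lines: liuu npma amrbu egk ejdko vbu vjc fxqph bunfx
Hunk 2: at line 4 remove [ejdko] add [ixl,ullbj,bik] -> 11 lines: liuu npma amrbu egk ixl ullbj bik vbu vjc fxqph bunfx
Hunk 3: at line 4 remove [ullbj] add [yjgt] -> 11 lines: liuu npma amrbu egk ixl yjgt bik vbu vjc fxqph bunfx
Hunk 4: at line 3 remove [ixl] add [bmfto,qnx,mudj] -> 13 lines: liuu npma amrbu egk bmfto qnx mudj yjgt bik vbu vjc fxqph bunfx
Hunk 5: at line 4 remove [bmfto,qnx,mudj] add [nrooy] -> 11 lines: liuu npma amrbu egk nrooy yjgt bik vbu vjc fxqph bunfx
Hunk 6: at line 6 remove [bik] add [mrb] -> 11 lines: liuu npma amrbu egk nrooy yjgt mrb vbu vjc fxqph bunfx
Final line 6: yjgt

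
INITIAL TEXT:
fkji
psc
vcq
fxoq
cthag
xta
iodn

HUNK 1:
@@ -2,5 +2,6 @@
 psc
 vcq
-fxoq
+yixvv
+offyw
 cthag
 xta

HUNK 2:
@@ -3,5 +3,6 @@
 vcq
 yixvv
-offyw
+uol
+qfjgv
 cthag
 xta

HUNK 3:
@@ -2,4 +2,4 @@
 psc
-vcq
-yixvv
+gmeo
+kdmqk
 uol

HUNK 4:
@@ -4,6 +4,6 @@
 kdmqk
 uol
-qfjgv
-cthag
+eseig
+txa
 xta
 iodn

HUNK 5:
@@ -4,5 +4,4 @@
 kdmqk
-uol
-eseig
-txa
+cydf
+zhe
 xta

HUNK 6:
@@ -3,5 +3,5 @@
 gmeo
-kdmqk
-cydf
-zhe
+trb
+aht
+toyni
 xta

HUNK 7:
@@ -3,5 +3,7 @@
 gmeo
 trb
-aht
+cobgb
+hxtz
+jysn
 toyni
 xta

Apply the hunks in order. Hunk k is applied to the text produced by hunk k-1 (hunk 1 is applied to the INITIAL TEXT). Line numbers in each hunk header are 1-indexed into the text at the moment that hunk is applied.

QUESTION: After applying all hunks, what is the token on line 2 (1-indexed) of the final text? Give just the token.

Hunk 1: at line 2 remove [fxoq] add [yixvv,offyw] -> 8 lines: fkji psc vcq yixvv offyw cthag xta iodn
Hunk 2: at line 3 remove [offyw] add [uol,qfjgv] -> 9 lines: fkji psc vcq yixvv uol qfjgv cthag xta iodn
Hunk 3: at line 2 remove [vcq,yixvv] add [gmeo,kdmqk] -> 9 lines: fkji psc gmeo kdmqk uol qfjgv cthag xta iodn
Hunk 4: at line 4 remove [qfjgv,cthag] add [eseig,txa] -> 9 lines: fkji psc gmeo kdmqk uol eseig txa xta iodn
Hunk 5: at line 4 remove [uol,eseig,txa] add [cydf,zhe] -> 8 lines: fkji psc gmeo kdmqk cydf zhe xta iodn
Hunk 6: at line 3 remove [kdmqk,cydf,zhe] add [trb,aht,toyni] -> 8 lines: fkji psc gmeo trb aht toyni xta iodn
Hunk 7: at line 3 remove [aht] add [cobgb,hxtz,jysn] -> 10 lines: fkji psc gmeo trb cobgb hxtz jysn toyni xta iodn
Final line 2: psc

Answer: psc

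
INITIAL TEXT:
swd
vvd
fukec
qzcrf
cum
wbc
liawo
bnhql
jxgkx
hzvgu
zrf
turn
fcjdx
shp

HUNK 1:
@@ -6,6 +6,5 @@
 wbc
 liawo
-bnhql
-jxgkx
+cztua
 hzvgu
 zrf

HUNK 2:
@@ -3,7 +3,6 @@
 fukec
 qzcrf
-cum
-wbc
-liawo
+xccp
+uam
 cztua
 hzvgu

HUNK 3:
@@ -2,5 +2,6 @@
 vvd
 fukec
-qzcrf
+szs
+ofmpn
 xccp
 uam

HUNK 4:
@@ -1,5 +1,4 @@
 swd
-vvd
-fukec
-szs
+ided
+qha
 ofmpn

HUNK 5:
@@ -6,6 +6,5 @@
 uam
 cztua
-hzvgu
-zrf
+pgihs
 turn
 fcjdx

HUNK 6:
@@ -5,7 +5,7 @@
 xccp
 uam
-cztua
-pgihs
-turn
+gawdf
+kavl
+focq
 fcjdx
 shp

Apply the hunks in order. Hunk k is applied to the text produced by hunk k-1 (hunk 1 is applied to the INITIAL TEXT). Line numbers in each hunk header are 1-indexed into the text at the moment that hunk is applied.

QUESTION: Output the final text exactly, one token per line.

Answer: swd
ided
qha
ofmpn
xccp
uam
gawdf
kavl
focq
fcjdx
shp

Derivation:
Hunk 1: at line 6 remove [bnhql,jxgkx] add [cztua] -> 13 lines: swd vvd fukec qzcrf cum wbc liawo cztua hzvgu zrf turn fcjdx shp
Hunk 2: at line 3 remove [cum,wbc,liawo] add [xccp,uam] -> 12 lines: swd vvd fukec qzcrf xccp uam cztua hzvgu zrf turn fcjdx shp
Hunk 3: at line 2 remove [qzcrf] add [szs,ofmpn] -> 13 lines: swd vvd fukec szs ofmpn xccp uam cztua hzvgu zrf turn fcjdx shp
Hunk 4: at line 1 remove [vvd,fukec,szs] add [ided,qha] -> 12 lines: swd ided qha ofmpn xccp uam cztua hzvgu zrf turn fcjdx shp
Hunk 5: at line 6 remove [hzvgu,zrf] add [pgihs] -> 11 lines: swd ided qha ofmpn xccp uam cztua pgihs turn fcjdx shp
Hunk 6: at line 5 remove [cztua,pgihs,turn] add [gawdf,kavl,focq] -> 11 lines: swd ided qha ofmpn xccp uam gawdf kavl focq fcjdx shp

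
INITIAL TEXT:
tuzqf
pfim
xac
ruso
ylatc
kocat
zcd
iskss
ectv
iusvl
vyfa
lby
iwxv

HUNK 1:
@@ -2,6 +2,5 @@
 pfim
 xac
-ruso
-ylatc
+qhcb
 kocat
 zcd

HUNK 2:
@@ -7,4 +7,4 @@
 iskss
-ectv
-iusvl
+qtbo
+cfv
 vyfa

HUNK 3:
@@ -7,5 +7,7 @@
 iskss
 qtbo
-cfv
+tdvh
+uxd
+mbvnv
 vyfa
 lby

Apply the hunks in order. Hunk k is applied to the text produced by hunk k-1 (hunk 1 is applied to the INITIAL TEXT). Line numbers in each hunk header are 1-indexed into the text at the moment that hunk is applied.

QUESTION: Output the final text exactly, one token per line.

Answer: tuzqf
pfim
xac
qhcb
kocat
zcd
iskss
qtbo
tdvh
uxd
mbvnv
vyfa
lby
iwxv

Derivation:
Hunk 1: at line 2 remove [ruso,ylatc] add [qhcb] -> 12 lines: tuzqf pfim xac qhcb kocat zcd iskss ectv iusvl vyfa lby iwxv
Hunk 2: at line 7 remove [ectv,iusvl] add [qtbo,cfv] -> 12 lines: tuzqf pfim xac qhcb kocat zcd iskss qtbo cfv vyfa lby iwxv
Hunk 3: at line 7 remove [cfv] add [tdvh,uxd,mbvnv] -> 14 lines: tuzqf pfim xac qhcb kocat zcd iskss qtbo tdvh uxd mbvnv vyfa lby iwxv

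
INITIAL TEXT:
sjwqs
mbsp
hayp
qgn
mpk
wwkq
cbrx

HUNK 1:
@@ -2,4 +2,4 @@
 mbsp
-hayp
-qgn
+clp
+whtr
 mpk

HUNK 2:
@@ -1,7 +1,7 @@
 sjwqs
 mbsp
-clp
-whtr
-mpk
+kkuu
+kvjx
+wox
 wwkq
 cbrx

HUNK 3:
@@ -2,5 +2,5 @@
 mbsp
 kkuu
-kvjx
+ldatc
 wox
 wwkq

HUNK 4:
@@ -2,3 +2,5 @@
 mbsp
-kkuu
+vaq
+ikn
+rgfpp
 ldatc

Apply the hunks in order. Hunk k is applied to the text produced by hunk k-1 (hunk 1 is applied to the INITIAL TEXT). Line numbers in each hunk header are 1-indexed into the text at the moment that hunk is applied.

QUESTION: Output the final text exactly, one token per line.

Hunk 1: at line 2 remove [hayp,qgn] add [clp,whtr] -> 7 lines: sjwqs mbsp clp whtr mpk wwkq cbrx
Hunk 2: at line 1 remove [clp,whtr,mpk] add [kkuu,kvjx,wox] -> 7 lines: sjwqs mbsp kkuu kvjx wox wwkq cbrx
Hunk 3: at line 2 remove [kvjx] add [ldatc] -> 7 lines: sjwqs mbsp kkuu ldatc wox wwkq cbrx
Hunk 4: at line 2 remove [kkuu] add [vaq,ikn,rgfpp] -> 9 lines: sjwqs mbsp vaq ikn rgfpp ldatc wox wwkq cbrx

Answer: sjwqs
mbsp
vaq
ikn
rgfpp
ldatc
wox
wwkq
cbrx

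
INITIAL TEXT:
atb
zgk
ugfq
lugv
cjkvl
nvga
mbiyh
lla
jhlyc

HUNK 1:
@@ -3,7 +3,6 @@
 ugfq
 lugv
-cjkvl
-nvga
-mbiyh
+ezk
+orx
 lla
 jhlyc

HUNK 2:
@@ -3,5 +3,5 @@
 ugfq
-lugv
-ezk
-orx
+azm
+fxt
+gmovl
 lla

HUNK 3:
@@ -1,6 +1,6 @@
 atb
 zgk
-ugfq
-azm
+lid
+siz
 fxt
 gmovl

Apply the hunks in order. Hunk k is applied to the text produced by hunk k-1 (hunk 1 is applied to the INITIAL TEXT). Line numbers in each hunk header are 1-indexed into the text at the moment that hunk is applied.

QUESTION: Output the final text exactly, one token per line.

Hunk 1: at line 3 remove [cjkvl,nvga,mbiyh] add [ezk,orx] -> 8 lines: atb zgk ugfq lugv ezk orx lla jhlyc
Hunk 2: at line 3 remove [lugv,ezk,orx] add [azm,fxt,gmovl] -> 8 lines: atb zgk ugfq azm fxt gmovl lla jhlyc
Hunk 3: at line 1 remove [ugfq,azm] add [lid,siz] -> 8 lines: atb zgk lid siz fxt gmovl lla jhlyc

Answer: atb
zgk
lid
siz
fxt
gmovl
lla
jhlyc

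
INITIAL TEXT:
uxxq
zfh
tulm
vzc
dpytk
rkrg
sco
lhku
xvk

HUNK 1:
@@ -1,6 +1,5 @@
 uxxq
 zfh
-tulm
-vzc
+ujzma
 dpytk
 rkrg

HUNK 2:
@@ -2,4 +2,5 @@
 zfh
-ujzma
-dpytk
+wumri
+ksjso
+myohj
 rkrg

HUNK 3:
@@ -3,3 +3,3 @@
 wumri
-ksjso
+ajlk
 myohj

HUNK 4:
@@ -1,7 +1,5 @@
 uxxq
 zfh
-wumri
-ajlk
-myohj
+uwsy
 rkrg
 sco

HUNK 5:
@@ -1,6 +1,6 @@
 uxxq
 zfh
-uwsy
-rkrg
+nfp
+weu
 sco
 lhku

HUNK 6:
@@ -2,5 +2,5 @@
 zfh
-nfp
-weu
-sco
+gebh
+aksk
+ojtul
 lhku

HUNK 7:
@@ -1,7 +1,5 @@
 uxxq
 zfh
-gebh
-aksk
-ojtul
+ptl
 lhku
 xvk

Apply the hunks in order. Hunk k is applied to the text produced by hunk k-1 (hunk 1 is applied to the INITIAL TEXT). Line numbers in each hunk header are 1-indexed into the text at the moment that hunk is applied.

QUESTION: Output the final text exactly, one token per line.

Hunk 1: at line 1 remove [tulm,vzc] add [ujzma] -> 8 lines: uxxq zfh ujzma dpytk rkrg sco lhku xvk
Hunk 2: at line 2 remove [ujzma,dpytk] add [wumri,ksjso,myohj] -> 9 lines: uxxq zfh wumri ksjso myohj rkrg sco lhku xvk
Hunk 3: at line 3 remove [ksjso] add [ajlk] -> 9 lines: uxxq zfh wumri ajlk myohj rkrg sco lhku xvk
Hunk 4: at line 1 remove [wumri,ajlk,myohj] add [uwsy] -> 7 lines: uxxq zfh uwsy rkrg sco lhku xvk
Hunk 5: at line 1 remove [uwsy,rkrg] add [nfp,weu] -> 7 lines: uxxq zfh nfp weu sco lhku xvk
Hunk 6: at line 2 remove [nfp,weu,sco] add [gebh,aksk,ojtul] -> 7 lines: uxxq zfh gebh aksk ojtul lhku xvk
Hunk 7: at line 1 remove [gebh,aksk,ojtul] add [ptl] -> 5 lines: uxxq zfh ptl lhku xvk

Answer: uxxq
zfh
ptl
lhku
xvk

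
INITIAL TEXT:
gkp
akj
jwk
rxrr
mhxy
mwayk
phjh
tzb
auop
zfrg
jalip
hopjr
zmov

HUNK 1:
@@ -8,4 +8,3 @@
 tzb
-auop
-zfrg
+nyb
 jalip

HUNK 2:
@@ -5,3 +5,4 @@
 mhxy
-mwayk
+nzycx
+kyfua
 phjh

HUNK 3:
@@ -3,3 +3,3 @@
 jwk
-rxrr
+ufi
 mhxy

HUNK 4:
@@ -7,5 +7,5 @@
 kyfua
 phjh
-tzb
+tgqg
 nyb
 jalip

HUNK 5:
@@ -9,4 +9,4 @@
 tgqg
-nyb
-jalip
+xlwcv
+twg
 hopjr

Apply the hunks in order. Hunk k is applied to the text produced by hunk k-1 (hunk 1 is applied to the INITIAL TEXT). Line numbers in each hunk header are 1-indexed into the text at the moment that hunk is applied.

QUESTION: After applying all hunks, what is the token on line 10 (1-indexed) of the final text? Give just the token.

Hunk 1: at line 8 remove [auop,zfrg] add [nyb] -> 12 lines: gkp akj jwk rxrr mhxy mwayk phjh tzb nyb jalip hopjr zmov
Hunk 2: at line 5 remove [mwayk] add [nzycx,kyfua] -> 13 lines: gkp akj jwk rxrr mhxy nzycx kyfua phjh tzb nyb jalip hopjr zmov
Hunk 3: at line 3 remove [rxrr] add [ufi] -> 13 lines: gkp akj jwk ufi mhxy nzycx kyfua phjh tzb nyb jalip hopjr zmov
Hunk 4: at line 7 remove [tzb] add [tgqg] -> 13 lines: gkp akj jwk ufi mhxy nzycx kyfua phjh tgqg nyb jalip hopjr zmov
Hunk 5: at line 9 remove [nyb,jalip] add [xlwcv,twg] -> 13 lines: gkp akj jwk ufi mhxy nzycx kyfua phjh tgqg xlwcv twg hopjr zmov
Final line 10: xlwcv

Answer: xlwcv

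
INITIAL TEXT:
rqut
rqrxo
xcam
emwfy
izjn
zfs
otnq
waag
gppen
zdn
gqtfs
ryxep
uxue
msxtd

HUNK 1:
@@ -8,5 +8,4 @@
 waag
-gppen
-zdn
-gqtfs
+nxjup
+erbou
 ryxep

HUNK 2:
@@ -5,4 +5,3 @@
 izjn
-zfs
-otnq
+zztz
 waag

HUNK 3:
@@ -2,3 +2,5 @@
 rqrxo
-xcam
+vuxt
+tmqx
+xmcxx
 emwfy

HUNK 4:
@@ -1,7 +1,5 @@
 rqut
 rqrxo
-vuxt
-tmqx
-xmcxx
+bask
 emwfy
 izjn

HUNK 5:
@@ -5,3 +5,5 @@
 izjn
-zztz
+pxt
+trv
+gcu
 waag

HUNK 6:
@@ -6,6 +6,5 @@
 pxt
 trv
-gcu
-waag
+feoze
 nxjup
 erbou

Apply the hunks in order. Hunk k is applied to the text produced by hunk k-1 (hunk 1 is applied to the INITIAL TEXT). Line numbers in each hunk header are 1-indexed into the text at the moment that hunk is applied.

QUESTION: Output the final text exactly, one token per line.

Hunk 1: at line 8 remove [gppen,zdn,gqtfs] add [nxjup,erbou] -> 13 lines: rqut rqrxo xcam emwfy izjn zfs otnq waag nxjup erbou ryxep uxue msxtd
Hunk 2: at line 5 remove [zfs,otnq] add [zztz] -> 12 lines: rqut rqrxo xcam emwfy izjn zztz waag nxjup erbou ryxep uxue msxtd
Hunk 3: at line 2 remove [xcam] add [vuxt,tmqx,xmcxx] -> 14 lines: rqut rqrxo vuxt tmqx xmcxx emwfy izjn zztz waag nxjup erbou ryxep uxue msxtd
Hunk 4: at line 1 remove [vuxt,tmqx,xmcxx] add [bask] -> 12 lines: rqut rqrxo bask emwfy izjn zztz waag nxjup erbou ryxep uxue msxtd
Hunk 5: at line 5 remove [zztz] add [pxt,trv,gcu] -> 14 lines: rqut rqrxo bask emwfy izjn pxt trv gcu waag nxjup erbou ryxep uxue msxtd
Hunk 6: at line 6 remove [gcu,waag] add [feoze] -> 13 lines: rqut rqrxo bask emwfy izjn pxt trv feoze nxjup erbou ryxep uxue msxtd

Answer: rqut
rqrxo
bask
emwfy
izjn
pxt
trv
feoze
nxjup
erbou
ryxep
uxue
msxtd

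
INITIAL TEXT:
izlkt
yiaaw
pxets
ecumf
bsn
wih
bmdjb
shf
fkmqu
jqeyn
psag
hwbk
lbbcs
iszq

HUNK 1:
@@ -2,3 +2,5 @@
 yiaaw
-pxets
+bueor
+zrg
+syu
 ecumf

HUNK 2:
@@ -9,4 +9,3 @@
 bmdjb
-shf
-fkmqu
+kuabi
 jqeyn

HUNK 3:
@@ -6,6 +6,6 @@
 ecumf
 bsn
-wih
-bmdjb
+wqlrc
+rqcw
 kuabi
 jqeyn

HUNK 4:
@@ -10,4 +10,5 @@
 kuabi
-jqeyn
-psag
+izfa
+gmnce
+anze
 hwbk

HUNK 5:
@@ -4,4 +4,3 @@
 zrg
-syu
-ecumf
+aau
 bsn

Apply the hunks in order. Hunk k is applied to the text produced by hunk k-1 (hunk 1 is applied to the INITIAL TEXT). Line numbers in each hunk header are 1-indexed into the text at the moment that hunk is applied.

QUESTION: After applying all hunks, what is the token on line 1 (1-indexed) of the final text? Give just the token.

Hunk 1: at line 2 remove [pxets] add [bueor,zrg,syu] -> 16 lines: izlkt yiaaw bueor zrg syu ecumf bsn wih bmdjb shf fkmqu jqeyn psag hwbk lbbcs iszq
Hunk 2: at line 9 remove [shf,fkmqu] add [kuabi] -> 15 lines: izlkt yiaaw bueor zrg syu ecumf bsn wih bmdjb kuabi jqeyn psag hwbk lbbcs iszq
Hunk 3: at line 6 remove [wih,bmdjb] add [wqlrc,rqcw] -> 15 lines: izlkt yiaaw bueor zrg syu ecumf bsn wqlrc rqcw kuabi jqeyn psag hwbk lbbcs iszq
Hunk 4: at line 10 remove [jqeyn,psag] add [izfa,gmnce,anze] -> 16 lines: izlkt yiaaw bueor zrg syu ecumf bsn wqlrc rqcw kuabi izfa gmnce anze hwbk lbbcs iszq
Hunk 5: at line 4 remove [syu,ecumf] add [aau] -> 15 lines: izlkt yiaaw bueor zrg aau bsn wqlrc rqcw kuabi izfa gmnce anze hwbk lbbcs iszq
Final line 1: izlkt

Answer: izlkt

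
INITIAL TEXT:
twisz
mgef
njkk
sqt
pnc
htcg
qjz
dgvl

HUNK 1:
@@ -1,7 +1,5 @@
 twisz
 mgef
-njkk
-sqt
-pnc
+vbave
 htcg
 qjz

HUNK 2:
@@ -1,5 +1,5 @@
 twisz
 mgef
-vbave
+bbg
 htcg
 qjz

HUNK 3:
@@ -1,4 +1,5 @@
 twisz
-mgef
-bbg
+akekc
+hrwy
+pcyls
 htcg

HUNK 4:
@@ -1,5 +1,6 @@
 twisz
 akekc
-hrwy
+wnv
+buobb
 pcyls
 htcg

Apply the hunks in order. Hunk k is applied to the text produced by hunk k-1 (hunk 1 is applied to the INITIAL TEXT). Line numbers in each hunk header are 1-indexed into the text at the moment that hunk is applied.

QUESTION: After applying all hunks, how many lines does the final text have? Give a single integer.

Hunk 1: at line 1 remove [njkk,sqt,pnc] add [vbave] -> 6 lines: twisz mgef vbave htcg qjz dgvl
Hunk 2: at line 1 remove [vbave] add [bbg] -> 6 lines: twisz mgef bbg htcg qjz dgvl
Hunk 3: at line 1 remove [mgef,bbg] add [akekc,hrwy,pcyls] -> 7 lines: twisz akekc hrwy pcyls htcg qjz dgvl
Hunk 4: at line 1 remove [hrwy] add [wnv,buobb] -> 8 lines: twisz akekc wnv buobb pcyls htcg qjz dgvl
Final line count: 8

Answer: 8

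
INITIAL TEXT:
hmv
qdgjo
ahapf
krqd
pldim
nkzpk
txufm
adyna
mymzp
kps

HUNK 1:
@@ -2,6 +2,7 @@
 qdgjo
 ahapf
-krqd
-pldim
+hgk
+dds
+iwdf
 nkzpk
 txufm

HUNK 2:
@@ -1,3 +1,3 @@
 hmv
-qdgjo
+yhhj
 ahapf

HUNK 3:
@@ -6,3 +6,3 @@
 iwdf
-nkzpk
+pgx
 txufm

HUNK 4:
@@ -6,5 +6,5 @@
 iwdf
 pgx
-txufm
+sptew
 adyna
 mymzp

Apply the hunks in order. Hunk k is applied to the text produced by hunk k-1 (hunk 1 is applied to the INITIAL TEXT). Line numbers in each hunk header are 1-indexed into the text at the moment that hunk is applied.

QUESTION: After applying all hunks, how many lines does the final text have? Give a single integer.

Hunk 1: at line 2 remove [krqd,pldim] add [hgk,dds,iwdf] -> 11 lines: hmv qdgjo ahapf hgk dds iwdf nkzpk txufm adyna mymzp kps
Hunk 2: at line 1 remove [qdgjo] add [yhhj] -> 11 lines: hmv yhhj ahapf hgk dds iwdf nkzpk txufm adyna mymzp kps
Hunk 3: at line 6 remove [nkzpk] add [pgx] -> 11 lines: hmv yhhj ahapf hgk dds iwdf pgx txufm adyna mymzp kps
Hunk 4: at line 6 remove [txufm] add [sptew] -> 11 lines: hmv yhhj ahapf hgk dds iwdf pgx sptew adyna mymzp kps
Final line count: 11

Answer: 11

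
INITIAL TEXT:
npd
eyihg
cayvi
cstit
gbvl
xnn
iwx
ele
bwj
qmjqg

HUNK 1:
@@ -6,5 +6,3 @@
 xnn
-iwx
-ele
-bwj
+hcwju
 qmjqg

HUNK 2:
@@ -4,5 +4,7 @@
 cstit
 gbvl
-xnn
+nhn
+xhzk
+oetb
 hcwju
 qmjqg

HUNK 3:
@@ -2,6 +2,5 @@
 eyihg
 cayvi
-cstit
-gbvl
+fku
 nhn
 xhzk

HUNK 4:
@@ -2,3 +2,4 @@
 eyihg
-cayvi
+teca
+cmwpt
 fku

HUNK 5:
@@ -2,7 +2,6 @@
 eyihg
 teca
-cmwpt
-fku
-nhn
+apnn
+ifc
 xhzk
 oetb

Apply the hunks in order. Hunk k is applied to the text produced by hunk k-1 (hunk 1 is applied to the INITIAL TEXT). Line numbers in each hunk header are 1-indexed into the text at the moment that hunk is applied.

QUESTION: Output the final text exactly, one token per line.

Answer: npd
eyihg
teca
apnn
ifc
xhzk
oetb
hcwju
qmjqg

Derivation:
Hunk 1: at line 6 remove [iwx,ele,bwj] add [hcwju] -> 8 lines: npd eyihg cayvi cstit gbvl xnn hcwju qmjqg
Hunk 2: at line 4 remove [xnn] add [nhn,xhzk,oetb] -> 10 lines: npd eyihg cayvi cstit gbvl nhn xhzk oetb hcwju qmjqg
Hunk 3: at line 2 remove [cstit,gbvl] add [fku] -> 9 lines: npd eyihg cayvi fku nhn xhzk oetb hcwju qmjqg
Hunk 4: at line 2 remove [cayvi] add [teca,cmwpt] -> 10 lines: npd eyihg teca cmwpt fku nhn xhzk oetb hcwju qmjqg
Hunk 5: at line 2 remove [cmwpt,fku,nhn] add [apnn,ifc] -> 9 lines: npd eyihg teca apnn ifc xhzk oetb hcwju qmjqg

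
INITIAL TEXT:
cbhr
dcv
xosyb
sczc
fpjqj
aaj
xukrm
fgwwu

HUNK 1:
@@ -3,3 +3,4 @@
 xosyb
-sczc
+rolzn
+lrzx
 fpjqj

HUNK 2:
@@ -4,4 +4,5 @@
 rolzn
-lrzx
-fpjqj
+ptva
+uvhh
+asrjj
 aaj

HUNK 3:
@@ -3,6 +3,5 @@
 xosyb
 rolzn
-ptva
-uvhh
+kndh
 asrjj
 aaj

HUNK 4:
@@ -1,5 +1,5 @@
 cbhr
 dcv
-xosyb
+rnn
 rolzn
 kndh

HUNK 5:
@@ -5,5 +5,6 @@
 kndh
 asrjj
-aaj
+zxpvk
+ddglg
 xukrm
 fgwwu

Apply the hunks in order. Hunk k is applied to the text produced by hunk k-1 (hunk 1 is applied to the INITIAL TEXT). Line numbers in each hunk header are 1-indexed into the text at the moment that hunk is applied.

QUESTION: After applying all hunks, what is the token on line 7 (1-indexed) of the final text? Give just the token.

Hunk 1: at line 3 remove [sczc] add [rolzn,lrzx] -> 9 lines: cbhr dcv xosyb rolzn lrzx fpjqj aaj xukrm fgwwu
Hunk 2: at line 4 remove [lrzx,fpjqj] add [ptva,uvhh,asrjj] -> 10 lines: cbhr dcv xosyb rolzn ptva uvhh asrjj aaj xukrm fgwwu
Hunk 3: at line 3 remove [ptva,uvhh] add [kndh] -> 9 lines: cbhr dcv xosyb rolzn kndh asrjj aaj xukrm fgwwu
Hunk 4: at line 1 remove [xosyb] add [rnn] -> 9 lines: cbhr dcv rnn rolzn kndh asrjj aaj xukrm fgwwu
Hunk 5: at line 5 remove [aaj] add [zxpvk,ddglg] -> 10 lines: cbhr dcv rnn rolzn kndh asrjj zxpvk ddglg xukrm fgwwu
Final line 7: zxpvk

Answer: zxpvk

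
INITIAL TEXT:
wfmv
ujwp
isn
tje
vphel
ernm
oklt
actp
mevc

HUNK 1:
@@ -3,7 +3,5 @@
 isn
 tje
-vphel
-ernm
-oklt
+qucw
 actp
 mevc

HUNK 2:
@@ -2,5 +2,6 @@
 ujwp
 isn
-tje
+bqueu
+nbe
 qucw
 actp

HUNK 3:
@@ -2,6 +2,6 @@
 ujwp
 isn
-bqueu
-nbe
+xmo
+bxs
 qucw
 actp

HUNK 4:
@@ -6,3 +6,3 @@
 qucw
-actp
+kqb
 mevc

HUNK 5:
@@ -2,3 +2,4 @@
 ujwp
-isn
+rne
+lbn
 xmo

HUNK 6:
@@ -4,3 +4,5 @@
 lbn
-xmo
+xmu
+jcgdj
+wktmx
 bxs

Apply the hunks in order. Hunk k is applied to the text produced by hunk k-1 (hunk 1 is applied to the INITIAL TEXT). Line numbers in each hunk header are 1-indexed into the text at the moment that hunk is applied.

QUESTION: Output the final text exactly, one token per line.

Hunk 1: at line 3 remove [vphel,ernm,oklt] add [qucw] -> 7 lines: wfmv ujwp isn tje qucw actp mevc
Hunk 2: at line 2 remove [tje] add [bqueu,nbe] -> 8 lines: wfmv ujwp isn bqueu nbe qucw actp mevc
Hunk 3: at line 2 remove [bqueu,nbe] add [xmo,bxs] -> 8 lines: wfmv ujwp isn xmo bxs qucw actp mevc
Hunk 4: at line 6 remove [actp] add [kqb] -> 8 lines: wfmv ujwp isn xmo bxs qucw kqb mevc
Hunk 5: at line 2 remove [isn] add [rne,lbn] -> 9 lines: wfmv ujwp rne lbn xmo bxs qucw kqb mevc
Hunk 6: at line 4 remove [xmo] add [xmu,jcgdj,wktmx] -> 11 lines: wfmv ujwp rne lbn xmu jcgdj wktmx bxs qucw kqb mevc

Answer: wfmv
ujwp
rne
lbn
xmu
jcgdj
wktmx
bxs
qucw
kqb
mevc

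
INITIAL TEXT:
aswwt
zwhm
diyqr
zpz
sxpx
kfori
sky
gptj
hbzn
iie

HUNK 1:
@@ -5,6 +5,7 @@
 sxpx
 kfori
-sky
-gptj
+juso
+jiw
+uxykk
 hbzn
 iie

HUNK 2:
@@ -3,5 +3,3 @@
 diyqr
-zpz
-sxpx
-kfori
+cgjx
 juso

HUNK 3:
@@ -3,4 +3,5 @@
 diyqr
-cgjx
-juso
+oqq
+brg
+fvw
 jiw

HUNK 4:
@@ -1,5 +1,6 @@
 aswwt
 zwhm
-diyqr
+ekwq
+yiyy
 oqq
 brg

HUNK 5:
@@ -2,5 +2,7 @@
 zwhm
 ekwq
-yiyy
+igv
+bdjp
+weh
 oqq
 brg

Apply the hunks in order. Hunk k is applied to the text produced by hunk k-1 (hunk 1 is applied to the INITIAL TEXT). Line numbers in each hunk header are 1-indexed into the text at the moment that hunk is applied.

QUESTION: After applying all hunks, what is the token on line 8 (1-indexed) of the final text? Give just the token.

Answer: brg

Derivation:
Hunk 1: at line 5 remove [sky,gptj] add [juso,jiw,uxykk] -> 11 lines: aswwt zwhm diyqr zpz sxpx kfori juso jiw uxykk hbzn iie
Hunk 2: at line 3 remove [zpz,sxpx,kfori] add [cgjx] -> 9 lines: aswwt zwhm diyqr cgjx juso jiw uxykk hbzn iie
Hunk 3: at line 3 remove [cgjx,juso] add [oqq,brg,fvw] -> 10 lines: aswwt zwhm diyqr oqq brg fvw jiw uxykk hbzn iie
Hunk 4: at line 1 remove [diyqr] add [ekwq,yiyy] -> 11 lines: aswwt zwhm ekwq yiyy oqq brg fvw jiw uxykk hbzn iie
Hunk 5: at line 2 remove [yiyy] add [igv,bdjp,weh] -> 13 lines: aswwt zwhm ekwq igv bdjp weh oqq brg fvw jiw uxykk hbzn iie
Final line 8: brg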